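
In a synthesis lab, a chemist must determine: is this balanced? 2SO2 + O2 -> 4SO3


Equation: 2SO2 + O2 -> 4SO3
Check atoms: O: 6≠12, S: 2≠4
Not balanced

No, not balanced


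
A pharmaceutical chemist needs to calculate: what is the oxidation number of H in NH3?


H is +1 with nonmetals
Oxidation number: +1

+1


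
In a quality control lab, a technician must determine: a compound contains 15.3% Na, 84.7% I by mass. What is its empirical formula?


Assume 100 g sample. Moles of each element:
  Na: 15.3/22.99 = 0.666 mol
  I: 84.7/126.9 = 0.667 mol
Divide by smallest (0.666):
  Na: 0.666/0.666 = 1.0
  I: 0.667/0.666 = 1.0
Empirical formula: NaI

NaI


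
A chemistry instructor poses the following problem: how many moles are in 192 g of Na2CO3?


M(Na2CO3) = 105.99 g/mol
n = mass/M = 192/105.99 = 1.8115 mol

1.8115 mol


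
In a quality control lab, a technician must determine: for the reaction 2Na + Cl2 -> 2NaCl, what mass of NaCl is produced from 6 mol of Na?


Mole ratio NaCl:Na = 2:2
n(NaCl) = 6 × 2/2 = 6.000 mol
mass = 6.000 × 58.44 = 350.64 g

350.64 g


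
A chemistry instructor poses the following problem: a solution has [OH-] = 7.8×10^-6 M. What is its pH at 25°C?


pOH = -log10([OH-]) = -log10(7.8×10^-6)
= 6 - log10(7.8) = 5.11
pH = 14 - pOH = 14 - 5.11 = 8.89

8.89


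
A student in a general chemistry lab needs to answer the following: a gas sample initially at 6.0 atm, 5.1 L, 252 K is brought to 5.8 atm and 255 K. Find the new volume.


P1V1/T1 = P2V2/T2
V2 = P1V1T2/(T1P2)
= 6.0×5.1×255/(252×5.8)
= 5.339 L

5.339 L


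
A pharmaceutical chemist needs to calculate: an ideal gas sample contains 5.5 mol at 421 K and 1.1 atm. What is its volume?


PV = nRT  (R = 0.08206 L·atm/(mol·K))
V = nRT/P = 5.5×0.08206×421/1.1
= 172.736 L

172.736 L


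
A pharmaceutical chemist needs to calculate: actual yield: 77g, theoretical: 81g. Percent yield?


% yield = actual/theoretical × 100
= 77/81 × 100
= 95.06%

95.06%


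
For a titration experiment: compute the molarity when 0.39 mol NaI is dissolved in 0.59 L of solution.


M = n/V = 0.39/0.59 = 0.661 mol/L

0.661 M


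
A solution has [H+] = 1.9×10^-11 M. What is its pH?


pH = -log10([H+]) = -log10(1.9×10^-11)
= 11 - log10(1.9)
= 11 - 0.28
= 10.72

10.72


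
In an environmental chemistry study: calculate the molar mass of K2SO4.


M(K2SO4) = 2×39.1 + 1×32.07 + 4×16.0
= 78.2 + 32.07 + 64.0
= 174.27 g/mol

174.27 g/mol


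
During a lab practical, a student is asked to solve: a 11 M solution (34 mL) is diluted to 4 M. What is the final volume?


C1V1 = C2V2
11 × 34 = 4 × V2
V2 = 374/4 = 93.5 mL

93.5 mL


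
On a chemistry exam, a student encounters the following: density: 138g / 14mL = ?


ρ = mass/volume
= 138/14
= 9.857 g/mL

9.857 g/mL


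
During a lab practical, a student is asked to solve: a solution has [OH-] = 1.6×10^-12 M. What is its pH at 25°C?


pOH = -log10([OH-]) = -log10(1.6×10^-12)
= 12 - log10(1.6) = 11.8
pH = 14 - pOH = 14 - 11.8 = 2.2

2.2


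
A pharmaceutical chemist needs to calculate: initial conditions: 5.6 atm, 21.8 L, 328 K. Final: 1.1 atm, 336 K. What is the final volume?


P1V1/T1 = P2V2/T2
V2 = P1V1T2/(T1P2)
= 5.6×21.8×336/(328×1.1)
= 113.689 L

113.689 L


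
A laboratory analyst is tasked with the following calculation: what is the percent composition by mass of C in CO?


M(CO) = 1×12.01 + 1×16.0 = 28.01 g/mol
Mass of C = 1 × 12.01 = 12.01 g/mol
% C = 12.01/28.01 × 100 = 42.88%

42.88%


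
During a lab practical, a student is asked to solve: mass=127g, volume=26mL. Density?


ρ = mass/volume
= 127/26
= 4.885 g/mL

4.885 g/mL


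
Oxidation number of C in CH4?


x + 4(+1) = 0, so x = -4
Oxidation number: -4

-4


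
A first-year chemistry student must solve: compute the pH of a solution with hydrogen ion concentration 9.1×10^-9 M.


pH = -log10([H+]) = -log10(9.1×10^-9)
= 9 - log10(9.1)
= 9 - 0.96
= 8.04

8.04


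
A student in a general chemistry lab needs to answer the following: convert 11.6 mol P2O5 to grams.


M(P2O5) = 141.94 g/mol
mass = n × M = 11.6 × 141.94 = 1646.50 g

1646.50 g


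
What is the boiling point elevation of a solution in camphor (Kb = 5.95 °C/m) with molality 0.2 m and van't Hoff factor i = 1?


ΔTb = Kb × m × i
= 5.95 × 0.2 × 1
= 1.19 °C

1.19 °C


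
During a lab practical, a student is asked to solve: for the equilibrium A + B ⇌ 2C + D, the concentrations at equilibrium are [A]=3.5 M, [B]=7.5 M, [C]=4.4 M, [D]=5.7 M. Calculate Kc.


Kc = [C]^2[D]/([A][B])
= (4.4^2 × 5.7^1)/(3.5^1 × 7.5^1)
= 110.352/26.25
= 4.204

4.204


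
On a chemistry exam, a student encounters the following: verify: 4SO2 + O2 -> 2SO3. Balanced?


Equation: 4SO2 + O2 -> 2SO3
Check atoms: O: 10≠6, S: 4≠2
Not balanced

No, not balanced


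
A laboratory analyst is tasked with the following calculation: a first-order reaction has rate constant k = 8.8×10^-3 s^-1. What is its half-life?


t½ = ln2/k = 0.693147/(8.8×10^-3 s^-1)
= 78.77 s

78.77 s


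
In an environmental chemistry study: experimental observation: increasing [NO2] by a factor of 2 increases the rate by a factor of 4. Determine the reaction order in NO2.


rate ∝ [NO2]^n
2^n = 4 → n = 2
Order in NO2: 2

2


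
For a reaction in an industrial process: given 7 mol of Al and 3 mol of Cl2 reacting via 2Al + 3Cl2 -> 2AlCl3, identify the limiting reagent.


Mole ratio available / coefficient:
  Al: 7/2 = 3.500
  Cl2: 3/3 = 1.000
Smaller ratio is limiting.

Cl2


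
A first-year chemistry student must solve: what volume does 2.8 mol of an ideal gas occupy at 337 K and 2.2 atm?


PV = nRT  (R = 0.08206 L·atm/(mol·K))
V = nRT/P = 2.8×0.08206×337/2.2
= 35.196 L

35.196 L


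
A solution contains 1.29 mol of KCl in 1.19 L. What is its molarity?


M = n/V = 1.29/1.19 = 1.084 mol/L

1.084 M


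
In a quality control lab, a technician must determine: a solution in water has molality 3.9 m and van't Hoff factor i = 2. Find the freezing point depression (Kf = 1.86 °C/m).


ΔTf = Kf × m × i
= 1.86 × 3.9 × 2
= 14.508 °C

14.508 °C


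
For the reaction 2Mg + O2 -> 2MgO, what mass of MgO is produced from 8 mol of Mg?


Mole ratio MgO:Mg = 2:2
n(MgO) = 8 × 2/2 = 8.000 mol
mass = 8.000 × 40.31 = 322.48 g

322.48 g


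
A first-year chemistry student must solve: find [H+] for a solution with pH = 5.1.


[H+] = 10^(-pH) = 10^(-5.1)
= 7.94×10^-6 M

7.94×10^-6 M


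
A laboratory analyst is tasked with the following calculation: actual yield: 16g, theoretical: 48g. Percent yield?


% yield = actual/theoretical × 100
= 16/48 × 100
= 33.33%

33.33%


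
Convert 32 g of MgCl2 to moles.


M(MgCl2) = 95.21 g/mol
n = mass/M = 32/95.21 = 0.3361 mol

0.3361 mol


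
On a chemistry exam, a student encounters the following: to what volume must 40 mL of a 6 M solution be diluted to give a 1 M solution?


C1V1 = C2V2
6 × 40 = 1 × V2
V2 = 240/1 = 240.0 mL

240.0 mL


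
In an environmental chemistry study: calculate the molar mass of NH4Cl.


M(NH4Cl) = 1×14.01 + 4×1.008 + 1×35.45
= 14.01 + 4.03 + 35.45
= 53.49 g/mol

53.49 g/mol


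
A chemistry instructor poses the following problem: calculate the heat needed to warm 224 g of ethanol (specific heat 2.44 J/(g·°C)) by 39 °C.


q = mcΔT = 224 × 2.44 × 39
= 21315.84 J

21315.84 J


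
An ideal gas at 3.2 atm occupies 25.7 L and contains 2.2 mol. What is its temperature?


PV = nRT  (R = 0.08206 L·atm/(mol·K))
T = PV/(nR) = 3.2×25.7/(2.2×0.08206)
= 82.24/0.180532
= 455.54 K

455.54 K


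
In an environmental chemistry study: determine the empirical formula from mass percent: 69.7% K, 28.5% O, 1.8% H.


Assume 100 g sample. Moles of each element:
  K: 69.7/39.1 = 1.783 mol
  O: 28.5/16.0 = 1.781 mol
  H: 1.8/1.008 = 1.786 mol
Divide by smallest (1.781):
  K: 1.783/1.781 = 1.0
  O: 1.781/1.781 = 1.0
  H: 1.786/1.781 = 1.0
Empirical formula: KOH

KOH


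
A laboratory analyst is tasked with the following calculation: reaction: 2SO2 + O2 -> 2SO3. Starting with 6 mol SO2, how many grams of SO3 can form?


Mole ratio SO3:SO2 = 2:2
n(SO3) = 6 × 2/2 = 6.000 mol
mass = 6.000 × 80.07 = 480.42 g

480.42 g


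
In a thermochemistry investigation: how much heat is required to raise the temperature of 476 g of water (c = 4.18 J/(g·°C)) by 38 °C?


q = mcΔT = 476 × 4.18 × 38
= 75607.84 J

75607.84 J


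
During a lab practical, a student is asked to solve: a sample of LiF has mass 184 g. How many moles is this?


M(LiF) = 25.94 g/mol
n = mass/M = 184/25.94 = 7.0933 mol

7.0933 mol


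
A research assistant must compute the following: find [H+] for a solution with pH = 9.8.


[H+] = 10^(-pH) = 10^(-9.8)
= 1.58×10^-10 M

1.58×10^-10 M


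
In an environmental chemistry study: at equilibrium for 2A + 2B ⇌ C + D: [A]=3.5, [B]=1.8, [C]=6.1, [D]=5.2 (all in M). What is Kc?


Kc = [C][D]/([A]^2[B]^2)
= (6.1^1 × 5.2^1)/(3.5^2 × 1.8^2)
= 31.72/39.69
= 0.7992

0.7992


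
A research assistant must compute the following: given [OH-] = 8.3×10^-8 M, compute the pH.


pOH = -log10([OH-]) = -log10(8.3×10^-8)
= 8 - log10(8.3) = 7.08
pH = 14 - pOH = 14 - 7.08 = 6.92

6.92


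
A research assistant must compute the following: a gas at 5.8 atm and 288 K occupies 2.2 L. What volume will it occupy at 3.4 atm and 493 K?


P1V1/T1 = P2V2/T2
V2 = P1V1T2/(T1P2)
= 5.8×2.2×493/(288×3.4)
= 6.424 L

6.424 L


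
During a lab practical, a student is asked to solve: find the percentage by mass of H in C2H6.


M(C2H6) = 2×12.01 + 6×1.008 = 30.068 g/mol
Mass of H = 6 × 1.008 = 6.048 g/mol
% H = 6.048/30.068 × 100 = 20.11%

20.11%


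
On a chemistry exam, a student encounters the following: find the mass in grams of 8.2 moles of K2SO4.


M(K2SO4) = 174.27 g/mol
mass = n × M = 8.2 × 174.27 = 1429.01 g

1429.01 g


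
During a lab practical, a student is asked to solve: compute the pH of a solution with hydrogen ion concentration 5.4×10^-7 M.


pH = -log10([H+]) = -log10(5.4×10^-7)
= 7 - log10(5.4)
= 7 - 0.73
= 6.27

6.27


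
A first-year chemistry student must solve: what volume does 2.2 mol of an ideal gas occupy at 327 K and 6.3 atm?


PV = nRT  (R = 0.08206 L·atm/(mol·K))
V = nRT/P = 2.2×0.08206×327/6.3
= 9.37 L

9.37 L


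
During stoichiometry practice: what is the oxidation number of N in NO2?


x + 2(-2) = 0, so x = +4
Oxidation number: +4

+4


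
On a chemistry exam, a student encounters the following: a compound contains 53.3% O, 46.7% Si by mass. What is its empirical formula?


Assume 100 g sample. Moles of each element:
  O: 53.3/16.0 = 3.331 mol
  Si: 46.7/28.09 = 1.663 mol
Divide by smallest (1.663):
  O: 3.331/1.663 = 2.0
  Si: 1.663/1.663 = 1.0
Empirical formula: SiO2

SiO2


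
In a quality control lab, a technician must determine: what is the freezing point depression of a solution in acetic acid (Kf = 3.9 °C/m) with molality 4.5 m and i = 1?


ΔTf = Kf × m × i
= 3.9 × 4.5 × 1
= 17.55 °C

17.55 °C


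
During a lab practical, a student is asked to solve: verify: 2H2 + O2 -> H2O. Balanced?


Equation: 2H2 + O2 -> H2O
Check atoms: H: 4≠2, O: 2≠1
Not balanced

No, not balanced


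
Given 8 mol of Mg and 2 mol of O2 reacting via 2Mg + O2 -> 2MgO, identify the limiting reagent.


Mole ratio available / coefficient:
  Mg: 8/2 = 4.000
  O2: 2/1 = 2.000
Smaller ratio is limiting.

O2


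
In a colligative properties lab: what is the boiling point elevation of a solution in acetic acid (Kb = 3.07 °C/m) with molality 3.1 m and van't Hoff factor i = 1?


ΔTb = Kb × m × i
= 3.07 × 3.1 × 1
= 9.517 °C

9.517 °C


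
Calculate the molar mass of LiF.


M(LiF) = 1×6.94 + 1×19.0
= 6.94 + 19.0
= 25.94 g/mol

25.94 g/mol


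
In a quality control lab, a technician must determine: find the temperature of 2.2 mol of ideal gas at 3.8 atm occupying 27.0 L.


PV = nRT  (R = 0.08206 L·atm/(mol·K))
T = PV/(nR) = 3.8×27.0/(2.2×0.08206)
= 102.60/0.180532
= 568.32 K

568.32 K


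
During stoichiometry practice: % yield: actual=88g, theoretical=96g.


% yield = actual/theoretical × 100
= 88/96 × 100
= 91.67%

91.67%


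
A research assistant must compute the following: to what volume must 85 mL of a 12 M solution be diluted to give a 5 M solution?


C1V1 = C2V2
12 × 85 = 5 × V2
V2 = 1020/5 = 204.0 mL

204.0 mL


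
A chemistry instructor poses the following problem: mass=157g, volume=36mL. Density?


ρ = mass/volume
= 157/36
= 4.361 g/mL

4.361 g/mL


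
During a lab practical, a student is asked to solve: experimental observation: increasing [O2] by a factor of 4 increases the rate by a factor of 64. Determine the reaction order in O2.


rate ∝ [O2]^n
4^n = 64 → n = 3
Order in O2: 3

3


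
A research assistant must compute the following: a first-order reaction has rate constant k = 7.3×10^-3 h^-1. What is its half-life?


t½ = ln2/k = 0.693147/(7.3×10^-3 h^-1)
= 94.95 h

94.95 h


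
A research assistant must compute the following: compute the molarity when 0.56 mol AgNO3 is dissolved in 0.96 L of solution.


M = n/V = 0.56/0.96 = 0.583 mol/L

0.583 M


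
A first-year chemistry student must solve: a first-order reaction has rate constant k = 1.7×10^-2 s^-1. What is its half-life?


t½ = ln2/k = 0.693147/(1.7×10^-2 s^-1)
= 40.77 s

40.77 s


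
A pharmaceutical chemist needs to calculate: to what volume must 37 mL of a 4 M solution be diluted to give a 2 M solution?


C1V1 = C2V2
4 × 37 = 2 × V2
V2 = 148/2 = 74.0 mL

74.0 mL


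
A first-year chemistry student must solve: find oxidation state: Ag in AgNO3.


Ag is +1
Oxidation number: +1

+1


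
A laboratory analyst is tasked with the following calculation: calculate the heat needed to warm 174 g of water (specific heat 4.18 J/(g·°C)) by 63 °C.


q = mcΔT = 174 × 4.18 × 63
= 45821.16 J

45821.16 J


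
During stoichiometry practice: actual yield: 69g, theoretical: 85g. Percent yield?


% yield = actual/theoretical × 100
= 69/85 × 100
= 81.18%

81.18%


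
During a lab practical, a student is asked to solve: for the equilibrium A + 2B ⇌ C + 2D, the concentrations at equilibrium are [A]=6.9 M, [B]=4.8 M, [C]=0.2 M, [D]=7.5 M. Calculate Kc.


Kc = [C][D]^2/([A][B]^2)
= (0.2^1 × 7.5^2)/(6.9^1 × 4.8^2)
= 11.25/158.976
= 0.07077

0.07077


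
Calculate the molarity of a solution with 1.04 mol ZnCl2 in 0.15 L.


M = n/V = 1.04/0.15 = 6.933 mol/L

6.933 M


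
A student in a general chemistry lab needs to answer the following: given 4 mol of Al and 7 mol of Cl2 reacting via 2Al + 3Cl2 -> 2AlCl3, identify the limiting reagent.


Mole ratio available / coefficient:
  Al: 4/2 = 2.000
  Cl2: 7/3 = 2.333
Smaller ratio is limiting.

Al


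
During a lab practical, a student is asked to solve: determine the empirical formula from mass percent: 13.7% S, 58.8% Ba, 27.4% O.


Assume 100 g sample. Moles of each element:
  S: 13.7/32.07 = 0.427 mol
  Ba: 58.8/137.33 = 0.428 mol
  O: 27.4/16.0 = 1.712 mol
Divide by smallest (0.427):
  S: 0.427/0.427 = 1.0
  Ba: 0.428/0.427 = 1.0
  O: 1.712/0.427 = 4.01
Empirical formula: BaSO4

BaSO4


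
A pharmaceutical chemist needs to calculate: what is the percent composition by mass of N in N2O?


M(N2O) = 2×14.01 + 1×16.0 = 44.02 g/mol
Mass of N = 2 × 14.01 = 28.02 g/mol
% N = 28.02/44.02 × 100 = 63.65%

63.65%


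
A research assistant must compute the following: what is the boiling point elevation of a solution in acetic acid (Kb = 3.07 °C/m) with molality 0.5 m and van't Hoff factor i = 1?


ΔTb = Kb × m × i
= 3.07 × 0.5 × 1
= 1.535 °C

1.535 °C


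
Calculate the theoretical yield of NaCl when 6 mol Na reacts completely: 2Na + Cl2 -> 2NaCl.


Mole ratio NaCl:Na = 2:2
n(NaCl) = 6 × 2/2 = 6.000 mol
mass = 6.000 × 58.44 = 350.64 g

350.64 g


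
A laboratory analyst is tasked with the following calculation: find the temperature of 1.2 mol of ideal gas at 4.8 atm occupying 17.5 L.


PV = nRT  (R = 0.08206 L·atm/(mol·K))
T = PV/(nR) = 4.8×17.5/(1.2×0.08206)
= 84.00/0.098472
= 853.03 K

853.03 K


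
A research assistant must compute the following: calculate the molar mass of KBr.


M(KBr) = 1×39.1 + 1×79.9
= 39.1 + 79.9
= 119.0 g/mol

119.0 g/mol


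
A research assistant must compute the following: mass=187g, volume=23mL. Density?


ρ = mass/volume
= 187/23
= 8.13 g/mL

8.13 g/mL


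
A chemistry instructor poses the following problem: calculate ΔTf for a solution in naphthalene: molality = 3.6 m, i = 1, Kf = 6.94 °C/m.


ΔTf = Kf × m × i
= 6.94 × 3.6 × 1
= 24.984 °C

24.984 °C


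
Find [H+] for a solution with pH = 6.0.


[H+] = 10^(-pH) = 10^(-6.0)
= 1.0×10^-6 M

1.0×10^-6 M


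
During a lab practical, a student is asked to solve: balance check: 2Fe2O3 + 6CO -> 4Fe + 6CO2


Equation: 2Fe2O3 + 6CO -> 4Fe + 6CO2
Check atoms: C: 6=6, Fe: 4=4, O: 12=12
Balanced

Yes, balanced


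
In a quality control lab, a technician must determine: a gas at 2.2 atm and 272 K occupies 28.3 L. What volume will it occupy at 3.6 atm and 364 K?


P1V1/T1 = P2V2/T2
V2 = P1V1T2/(T1P2)
= 2.2×28.3×364/(272×3.6)
= 23.144 L

23.144 L


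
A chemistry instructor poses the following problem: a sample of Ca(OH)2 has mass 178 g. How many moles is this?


M(Ca(OH)2) = 74.1 g/mol
n = mass/M = 178/74.1 = 2.4022 mol

2.4022 mol


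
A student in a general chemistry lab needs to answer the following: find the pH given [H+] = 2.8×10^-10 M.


pH = -log10([H+]) = -log10(2.8×10^-10)
= 10 - log10(2.8)
= 10 - 0.45
= 9.55

9.55


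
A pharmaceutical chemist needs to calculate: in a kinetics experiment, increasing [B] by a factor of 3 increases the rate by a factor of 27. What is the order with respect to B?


rate ∝ [B]^n
3^n = 27 → n = 3
Order in B: 3

3


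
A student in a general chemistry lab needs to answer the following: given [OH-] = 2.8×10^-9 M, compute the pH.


pOH = -log10([OH-]) = -log10(2.8×10^-9)
= 9 - log10(2.8) = 8.55
pH = 14 - pOH = 14 - 8.55 = 5.45

5.45


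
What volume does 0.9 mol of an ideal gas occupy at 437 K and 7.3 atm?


PV = nRT  (R = 0.08206 L·atm/(mol·K))
V = nRT/P = 0.9×0.08206×437/7.3
= 4.421 L

4.421 L


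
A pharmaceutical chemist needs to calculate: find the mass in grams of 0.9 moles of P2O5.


M(P2O5) = 141.94 g/mol
mass = n × M = 0.9 × 141.94 = 127.75 g

127.75 g


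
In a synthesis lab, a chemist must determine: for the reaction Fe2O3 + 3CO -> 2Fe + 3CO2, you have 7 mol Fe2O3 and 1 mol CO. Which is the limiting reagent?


Mole ratio available / coefficient:
  Fe2O3: 7/1 = 7.000
  CO: 1/3 = 0.333
Smaller ratio is limiting.

CO


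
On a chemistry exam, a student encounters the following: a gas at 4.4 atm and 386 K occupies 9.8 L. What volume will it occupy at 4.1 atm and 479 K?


P1V1/T1 = P2V2/T2
V2 = P1V1T2/(T1P2)
= 4.4×9.8×479/(386×4.1)
= 13.051 L

13.051 L


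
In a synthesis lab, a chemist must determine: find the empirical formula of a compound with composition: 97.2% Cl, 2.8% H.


Assume 100 g sample. Moles of each element:
  Cl: 97.2/35.45 = 2.742 mol
  H: 2.8/1.008 = 2.778 mol
Divide by smallest (2.742):
  Cl: 2.742/2.742 = 1.0
  H: 2.778/2.742 = 1.01
Empirical formula: HCl

HCl


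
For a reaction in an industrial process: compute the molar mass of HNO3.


M(HNO3) = 1×1.008 + 1×14.01 + 3×16.0
= 1.01 + 14.01 + 48.0
= 63.02 g/mol

63.02 g/mol


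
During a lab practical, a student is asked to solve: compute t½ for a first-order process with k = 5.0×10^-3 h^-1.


t½ = ln2/k = 0.693147/(5.0×10^-3 h^-1)
= 138.6 h

138.6 h


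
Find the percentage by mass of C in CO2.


M(CO2) = 1×12.01 + 2×16.0 = 44.01 g/mol
Mass of C = 1 × 12.01 = 12.01 g/mol
% C = 12.01/44.01 × 100 = 27.29%

27.29%


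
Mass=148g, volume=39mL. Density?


ρ = mass/volume
= 148/39
= 3.795 g/mL

3.795 g/mL


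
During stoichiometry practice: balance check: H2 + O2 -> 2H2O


Equation: H2 + O2 -> 2H2O
Check atoms: H: 2≠4, O: 2=2
Not balanced

No, not balanced


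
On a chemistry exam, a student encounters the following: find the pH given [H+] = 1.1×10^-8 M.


pH = -log10([H+]) = -log10(1.1×10^-8)
= 8 - log10(1.1)
= 8 - 0.04
= 7.96

7.96


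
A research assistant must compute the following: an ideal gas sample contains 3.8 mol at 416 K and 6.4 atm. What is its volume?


PV = nRT  (R = 0.08206 L·atm/(mol·K))
V = nRT/P = 3.8×0.08206×416/6.4
= 20.269 L

20.269 L


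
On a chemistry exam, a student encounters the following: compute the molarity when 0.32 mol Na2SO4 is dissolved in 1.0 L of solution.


M = n/V = 0.32/1.0 = 0.320 mol/L

0.320 M


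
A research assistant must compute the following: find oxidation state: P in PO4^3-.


x + 4(-2) = -3, so x = +5
Oxidation number: +5

+5


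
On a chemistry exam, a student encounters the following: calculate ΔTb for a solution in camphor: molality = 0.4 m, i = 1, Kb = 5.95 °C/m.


ΔTb = Kb × m × i
= 5.95 × 0.4 × 1
= 2.38 °C

2.38 °C


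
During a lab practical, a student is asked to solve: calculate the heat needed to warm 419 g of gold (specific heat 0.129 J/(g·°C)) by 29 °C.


q = mcΔT = 419 × 0.129 × 29
= 1567.48 J

1567.48 J


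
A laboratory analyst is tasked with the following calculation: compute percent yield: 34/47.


% yield = actual/theoretical × 100
= 34/47 × 100
= 72.34%

72.34%


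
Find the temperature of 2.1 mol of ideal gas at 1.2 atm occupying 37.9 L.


PV = nRT  (R = 0.08206 L·atm/(mol·K))
T = PV/(nR) = 1.2×37.9/(2.1×0.08206)
= 45.48/0.172326
= 263.92 K

263.92 K


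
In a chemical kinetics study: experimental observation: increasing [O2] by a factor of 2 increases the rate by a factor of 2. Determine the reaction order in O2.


rate ∝ [O2]^n
2^n = 2 → n = 1
Order in O2: 1

1


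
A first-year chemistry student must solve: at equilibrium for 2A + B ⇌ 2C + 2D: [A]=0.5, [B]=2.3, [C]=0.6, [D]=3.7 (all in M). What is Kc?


Kc = [C]^2[D]^2/([A]^2[B])
= (0.6^2 × 3.7^2)/(0.5^2 × 2.3^1)
= 4.9284/0.575
= 8.571

8.571


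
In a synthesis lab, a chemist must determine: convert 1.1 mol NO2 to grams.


M(NO2) = 46.01 g/mol
mass = n × M = 1.1 × 46.01 = 50.61 g

50.61 g


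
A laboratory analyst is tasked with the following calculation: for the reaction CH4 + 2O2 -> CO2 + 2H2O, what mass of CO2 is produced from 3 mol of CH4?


Mole ratio CO2:CH4 = 1:1
n(CO2) = 3 × 1/1 = 3.000 mol
mass = 3.000 × 44.01 = 132.03 g

132.03 g


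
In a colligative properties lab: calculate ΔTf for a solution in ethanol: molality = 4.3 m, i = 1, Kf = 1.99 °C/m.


ΔTf = Kf × m × i
= 1.99 × 4.3 × 1
= 8.557 °C

8.557 °C


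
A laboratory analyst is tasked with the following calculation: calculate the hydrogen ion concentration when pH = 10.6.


[H+] = 10^(-pH) = 10^(-10.6)
= 2.51×10^-11 M

2.51×10^-11 M


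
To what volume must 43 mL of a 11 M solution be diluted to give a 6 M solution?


C1V1 = C2V2
11 × 43 = 6 × V2
V2 = 473/6 = 78.83 mL

78.83 mL


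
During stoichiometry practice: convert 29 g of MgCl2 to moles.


M(MgCl2) = 95.21 g/mol
n = mass/M = 29/95.21 = 0.3046 mol

0.3046 mol


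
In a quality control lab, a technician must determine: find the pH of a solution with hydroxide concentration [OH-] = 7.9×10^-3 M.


pOH = -log10([OH-]) = -log10(7.9×10^-3)
= 3 - log10(7.9) = 2.1
pH = 14 - pOH = 14 - 2.1 = 11.9

11.9


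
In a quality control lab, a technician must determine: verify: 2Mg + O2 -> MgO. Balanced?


Equation: 2Mg + O2 -> MgO
Check atoms: Mg: 2≠1, O: 2≠1
Not balanced

No, not balanced


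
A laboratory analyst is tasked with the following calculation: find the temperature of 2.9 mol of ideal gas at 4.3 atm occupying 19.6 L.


PV = nRT  (R = 0.08206 L·atm/(mol·K))
T = PV/(nR) = 4.3×19.6/(2.9×0.08206)
= 84.28/0.237974
= 354.16 K

354.16 K


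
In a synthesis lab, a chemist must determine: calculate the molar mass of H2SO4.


M(H2SO4) = 2×1.008 + 1×32.07 + 4×16.0
= 2.02 + 32.07 + 64.0
= 98.09 g/mol

98.09 g/mol


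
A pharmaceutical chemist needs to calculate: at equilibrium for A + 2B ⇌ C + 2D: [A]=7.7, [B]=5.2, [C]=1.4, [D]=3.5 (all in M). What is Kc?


Kc = [C][D]^2/([A][B]^2)
= (1.4^1 × 3.5^2)/(7.7^1 × 5.2^2)
= 17.15/208.208
= 0.08237

0.08237


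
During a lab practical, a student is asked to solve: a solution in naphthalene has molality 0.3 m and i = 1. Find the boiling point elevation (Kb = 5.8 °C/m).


ΔTb = Kb × m × i
= 5.8 × 0.3 × 1
= 1.74 °C

1.74 °C


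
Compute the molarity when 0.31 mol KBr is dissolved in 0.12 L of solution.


M = n/V = 0.31/0.12 = 2.583 mol/L

2.583 M


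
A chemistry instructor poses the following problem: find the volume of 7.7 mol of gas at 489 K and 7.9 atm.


PV = nRT  (R = 0.08206 L·atm/(mol·K))
V = nRT/P = 7.7×0.08206×489/7.9
= 39.111 L

39.111 L


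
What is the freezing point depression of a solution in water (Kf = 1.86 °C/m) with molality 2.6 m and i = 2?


ΔTf = Kf × m × i
= 1.86 × 2.6 × 2
= 9.672 °C

9.672 °C


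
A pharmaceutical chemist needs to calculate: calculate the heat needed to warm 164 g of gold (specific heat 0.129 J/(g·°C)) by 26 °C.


q = mcΔT = 164 × 0.129 × 26
= 550.06 J

550.06 J


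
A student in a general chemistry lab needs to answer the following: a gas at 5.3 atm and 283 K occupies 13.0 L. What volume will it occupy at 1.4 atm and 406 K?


P1V1/T1 = P2V2/T2
V2 = P1V1T2/(T1P2)
= 5.3×13.0×406/(283×1.4)
= 70.604 L

70.604 L


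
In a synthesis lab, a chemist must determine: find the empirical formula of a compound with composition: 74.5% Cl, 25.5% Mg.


Assume 100 g sample. Moles of each element:
  Cl: 74.5/35.45 = 2.102 mol
  Mg: 25.5/24.31 = 1.049 mol
Divide by smallest (1.049):
  Cl: 2.102/1.049 = 2.0
  Mg: 1.049/1.049 = 1.0
Empirical formula: MgCl2

MgCl2


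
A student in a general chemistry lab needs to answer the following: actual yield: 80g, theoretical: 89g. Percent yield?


% yield = actual/theoretical × 100
= 80/89 × 100
= 89.89%

89.89%


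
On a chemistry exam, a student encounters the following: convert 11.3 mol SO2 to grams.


M(SO2) = 64.07 g/mol
mass = n × M = 11.3 × 64.07 = 723.99 g

723.99 g


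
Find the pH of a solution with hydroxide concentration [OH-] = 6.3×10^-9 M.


pOH = -log10([OH-]) = -log10(6.3×10^-9)
= 9 - log10(6.3) = 8.2
pH = 14 - pOH = 14 - 8.2 = 5.8

5.8


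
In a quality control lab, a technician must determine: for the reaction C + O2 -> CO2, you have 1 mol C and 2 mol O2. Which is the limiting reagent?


Mole ratio available / coefficient:
  C: 1/1 = 1.000
  O2: 2/1 = 2.000
Smaller ratio is limiting.

C


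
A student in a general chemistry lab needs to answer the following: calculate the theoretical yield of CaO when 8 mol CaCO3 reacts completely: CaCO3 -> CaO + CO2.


Mole ratio CaO:CaCO3 = 1:1
n(CaO) = 8 × 1/1 = 8.000 mol
mass = 8.000 × 56.08 = 448.64 g

448.64 g


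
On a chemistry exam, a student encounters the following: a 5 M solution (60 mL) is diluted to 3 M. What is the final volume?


C1V1 = C2V2
5 × 60 = 3 × V2
V2 = 300/3 = 100.0 mL

100.0 mL


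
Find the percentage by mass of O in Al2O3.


M(Al2O3) = 2×26.98 + 3×16.0 = 101.96 g/mol
Mass of O = 3 × 16.0 = 48.00 g/mol
% O = 48.00/101.96 × 100 = 47.08%

47.08%


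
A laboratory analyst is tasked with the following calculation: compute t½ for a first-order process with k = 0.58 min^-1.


t½ = ln2/k = 0.693147/(0.58 min^-1)
= 1.195 min

1.195 min


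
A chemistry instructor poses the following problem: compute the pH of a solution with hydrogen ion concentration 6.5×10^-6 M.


pH = -log10([H+]) = -log10(6.5×10^-6)
= 6 - log10(6.5)
= 6 - 0.81
= 5.19

5.19


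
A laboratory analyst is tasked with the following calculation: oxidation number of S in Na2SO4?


2(+1) + x + 4(-2) = 0, so x = +6
Oxidation number: +6

+6


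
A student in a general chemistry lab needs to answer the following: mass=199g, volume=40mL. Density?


ρ = mass/volume
= 199/40
= 4.975 g/mL

4.975 g/mL


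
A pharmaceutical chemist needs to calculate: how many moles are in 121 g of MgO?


M(MgO) = 40.31 g/mol
n = mass/M = 121/40.31 = 3.0017 mol

3.0017 mol


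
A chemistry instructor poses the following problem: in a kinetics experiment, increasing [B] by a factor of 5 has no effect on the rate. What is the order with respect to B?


rate ∝ [B]^n
rate ∝ [B]^0
Order in B: 0

0


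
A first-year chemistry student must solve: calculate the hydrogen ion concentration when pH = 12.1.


[H+] = 10^(-pH) = 10^(-12.1)
= 7.94×10^-13 M

7.94×10^-13 M


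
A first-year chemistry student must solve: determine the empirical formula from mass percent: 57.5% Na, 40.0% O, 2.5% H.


Assume 100 g sample. Moles of each element:
  Na: 57.5/22.99 = 2.501 mol
  O: 40.0/16.0 = 2.5 mol
  H: 2.5/1.008 = 2.48 mol
Divide by smallest (2.48):
  Na: 2.501/2.48 = 1.01
  O: 2.5/2.48 = 1.01
  H: 2.48/2.48 = 1.0
Empirical formula: NaOH

NaOH


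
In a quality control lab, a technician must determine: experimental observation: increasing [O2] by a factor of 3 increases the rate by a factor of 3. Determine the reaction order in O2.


rate ∝ [O2]^n
3^n = 3 → n = 1
Order in O2: 1

1


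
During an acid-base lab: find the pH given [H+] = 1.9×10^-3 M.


pH = -log10([H+]) = -log10(1.9×10^-3)
= 3 - log10(1.9)
= 3 - 0.28
= 2.72

2.72


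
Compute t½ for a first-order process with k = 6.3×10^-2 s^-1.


t½ = ln2/k = 0.693147/(6.3×10^-2 s^-1)
= 11.00 s

11.00 s


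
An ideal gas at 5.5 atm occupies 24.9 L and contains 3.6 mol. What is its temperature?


PV = nRT  (R = 0.08206 L·atm/(mol·K))
T = PV/(nR) = 5.5×24.9/(3.6×0.08206)
= 136.95/0.295416
= 463.58 K

463.58 K


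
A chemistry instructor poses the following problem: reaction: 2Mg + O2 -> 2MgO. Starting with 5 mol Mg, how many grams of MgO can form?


Mole ratio MgO:Mg = 2:2
n(MgO) = 5 × 2/2 = 5.000 mol
mass = 5.000 × 40.31 = 201.55 g

201.55 g


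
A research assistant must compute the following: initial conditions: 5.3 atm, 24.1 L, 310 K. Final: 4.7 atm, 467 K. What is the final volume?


P1V1/T1 = P2V2/T2
V2 = P1V1T2/(T1P2)
= 5.3×24.1×467/(310×4.7)
= 40.94 L

40.94 L


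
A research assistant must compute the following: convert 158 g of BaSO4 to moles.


M(BaSO4) = 233.4 g/mol
n = mass/M = 158/233.4 = 0.6769 mol

0.6769 mol


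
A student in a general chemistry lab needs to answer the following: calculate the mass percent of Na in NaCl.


M(NaCl) = 1×22.99 + 1×35.45 = 58.44 g/mol
Mass of Na = 1 × 22.99 = 22.99 g/mol
% Na = 22.99/58.44 × 100 = 39.34%

39.34%


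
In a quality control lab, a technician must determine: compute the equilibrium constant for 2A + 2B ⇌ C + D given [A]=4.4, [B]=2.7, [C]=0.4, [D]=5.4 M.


Kc = [C][D]/([A]^2[B]^2)
= (0.4^1 × 5.4^1)/(4.4^2 × 2.7^2)
= 2.16/141.1344
= 0.01530

0.01530


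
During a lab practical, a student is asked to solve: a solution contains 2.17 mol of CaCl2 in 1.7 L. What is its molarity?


M = n/V = 2.17/1.7 = 1.276 mol/L

1.276 M


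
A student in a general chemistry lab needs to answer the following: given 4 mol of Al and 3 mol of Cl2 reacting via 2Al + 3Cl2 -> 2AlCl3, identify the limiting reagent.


Mole ratio available / coefficient:
  Al: 4/2 = 2.000
  Cl2: 3/3 = 1.000
Smaller ratio is limiting.

Cl2


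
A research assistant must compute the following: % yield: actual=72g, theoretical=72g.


% yield = actual/theoretical × 100
= 72/72 × 100
= 100.0%

100.0%


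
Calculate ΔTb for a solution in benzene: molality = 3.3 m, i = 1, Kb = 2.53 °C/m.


ΔTb = Kb × m × i
= 2.53 × 3.3 × 1
= 8.349 °C

8.349 °C


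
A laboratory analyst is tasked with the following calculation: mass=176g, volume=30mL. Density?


ρ = mass/volume
= 176/30
= 5.867 g/mL

5.867 g/mL


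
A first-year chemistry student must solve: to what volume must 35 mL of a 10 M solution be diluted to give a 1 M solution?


C1V1 = C2V2
10 × 35 = 1 × V2
V2 = 350/1 = 350.0 mL

350.0 mL


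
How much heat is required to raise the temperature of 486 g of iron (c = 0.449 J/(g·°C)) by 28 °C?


q = mcΔT = 486 × 0.449 × 28
= 6109.99 J

6109.99 J


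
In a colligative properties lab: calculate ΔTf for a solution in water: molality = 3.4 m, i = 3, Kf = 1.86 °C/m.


ΔTf = Kf × m × i
= 1.86 × 3.4 × 3
= 18.972 °C

18.972 °C


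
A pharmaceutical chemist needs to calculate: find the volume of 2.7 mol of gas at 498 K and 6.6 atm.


PV = nRT  (R = 0.08206 L·atm/(mol·K))
V = nRT/P = 2.7×0.08206×498/6.6
= 16.718 L

16.718 L


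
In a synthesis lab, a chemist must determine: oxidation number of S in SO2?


x + 2(-2) = 0, so x = +4
Oxidation number: +4

+4


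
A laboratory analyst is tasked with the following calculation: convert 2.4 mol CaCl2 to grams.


M(CaCl2) = 110.98 g/mol
mass = n × M = 2.4 × 110.98 = 266.35 g

266.35 g


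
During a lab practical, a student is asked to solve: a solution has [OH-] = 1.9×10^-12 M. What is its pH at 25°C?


pOH = -log10([OH-]) = -log10(1.9×10^-12)
= 12 - log10(1.9) = 11.72
pH = 14 - pOH = 14 - 11.72 = 2.28

2.28


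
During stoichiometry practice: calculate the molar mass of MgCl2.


M(MgCl2) = 1×24.31 + 2×35.45
= 24.31 + 70.9
= 95.21 g/mol

95.21 g/mol


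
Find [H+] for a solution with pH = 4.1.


[H+] = 10^(-pH) = 10^(-4.1)
= 7.94×10^-5 M

7.94×10^-5 M


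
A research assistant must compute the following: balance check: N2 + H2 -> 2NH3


Equation: N2 + H2 -> 2NH3
Check atoms: H: 2≠6, N: 2=2
Not balanced

No, not balanced


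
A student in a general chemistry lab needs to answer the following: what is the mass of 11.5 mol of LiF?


M(LiF) = 25.94 g/mol
mass = n × M = 11.5 × 25.94 = 298.31 g

298.31 g


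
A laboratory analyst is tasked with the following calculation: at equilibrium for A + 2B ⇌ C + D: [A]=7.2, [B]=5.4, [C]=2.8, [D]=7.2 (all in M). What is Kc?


Kc = [C][D]/([A][B]^2)
= (2.8^1 × 7.2^1)/(7.2^1 × 5.4^2)
= 20.16/209.952
= 0.09602

0.09602


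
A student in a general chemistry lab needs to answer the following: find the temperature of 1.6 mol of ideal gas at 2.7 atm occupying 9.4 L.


PV = nRT  (R = 0.08206 L·atm/(mol·K))
T = PV/(nR) = 2.7×9.4/(1.6×0.08206)
= 25.38/0.131296
= 193.30 K

193.30 K


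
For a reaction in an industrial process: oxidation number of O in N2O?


O is usually -2
Oxidation number: -2

-2


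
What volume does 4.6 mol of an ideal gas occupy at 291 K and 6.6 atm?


PV = nRT  (R = 0.08206 L·atm/(mol·K))
V = nRT/P = 4.6×0.08206×291/6.6
= 16.643 L

16.643 L


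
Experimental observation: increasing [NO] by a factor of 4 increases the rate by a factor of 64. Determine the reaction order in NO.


rate ∝ [NO]^n
4^n = 64 → n = 3
Order in NO: 3

3


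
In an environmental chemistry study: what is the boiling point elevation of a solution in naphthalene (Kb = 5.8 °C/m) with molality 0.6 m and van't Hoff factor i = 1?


ΔTb = Kb × m × i
= 5.8 × 0.6 × 1
= 3.48 °C

3.48 °C


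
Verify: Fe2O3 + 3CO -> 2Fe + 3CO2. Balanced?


Equation: Fe2O3 + 3CO -> 2Fe + 3CO2
Check atoms: C: 3=3, Fe: 2=2, O: 6=6
Balanced

Yes, balanced


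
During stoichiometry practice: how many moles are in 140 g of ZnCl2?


M(ZnCl2) = 136.28 g/mol
n = mass/M = 140/136.28 = 1.0273 mol

1.0273 mol


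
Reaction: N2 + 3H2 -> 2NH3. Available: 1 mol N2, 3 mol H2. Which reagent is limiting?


Mole ratio available / coefficient:
  N2: 1/1 = 1.000
  H2: 3/3 = 1.000
Smaller ratio is limiting.

neither (stoichiometric); N2 and H2 are fully consumed


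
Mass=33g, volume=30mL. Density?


ρ = mass/volume
= 33/30
= 1.1 g/mL

1.1 g/mL


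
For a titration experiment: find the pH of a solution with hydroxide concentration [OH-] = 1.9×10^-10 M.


pOH = -log10([OH-]) = -log10(1.9×10^-10)
= 10 - log10(1.9) = 9.72
pH = 14 - pOH = 14 - 9.72 = 4.28

4.28


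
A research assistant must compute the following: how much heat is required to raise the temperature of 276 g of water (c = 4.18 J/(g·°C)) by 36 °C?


q = mcΔT = 276 × 4.18 × 36
= 41532.48 J

41532.48 J


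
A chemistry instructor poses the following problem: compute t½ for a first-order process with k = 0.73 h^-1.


t½ = ln2/k = 0.693147/(0.73 h^-1)
= 0.9495 h

0.9495 h


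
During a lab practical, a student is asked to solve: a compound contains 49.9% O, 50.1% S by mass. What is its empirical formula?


Assume 100 g sample. Moles of each element:
  O: 49.9/16.0 = 3.119 mol
  S: 50.1/32.07 = 1.562 mol
Divide by smallest (1.562):
  O: 3.119/1.562 = 2.0
  S: 1.562/1.562 = 1.0
Empirical formula: SO2

SO2


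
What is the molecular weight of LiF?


M(LiF) = 1×6.94 + 1×19.0
= 6.94 + 19.0
= 25.94 g/mol

25.94 g/mol


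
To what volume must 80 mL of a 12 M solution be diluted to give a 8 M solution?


C1V1 = C2V2
12 × 80 = 8 × V2
V2 = 960/8 = 120.0 mL

120.0 mL


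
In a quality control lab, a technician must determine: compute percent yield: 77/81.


% yield = actual/theoretical × 100
= 77/81 × 100
= 95.06%

95.06%


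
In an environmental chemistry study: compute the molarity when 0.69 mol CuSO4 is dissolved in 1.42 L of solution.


M = n/V = 0.69/1.42 = 0.486 mol/L

0.486 M


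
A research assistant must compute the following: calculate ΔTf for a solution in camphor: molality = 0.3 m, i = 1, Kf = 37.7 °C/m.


ΔTf = Kf × m × i
= 37.7 × 0.3 × 1
= 11.31 °C

11.31 °C


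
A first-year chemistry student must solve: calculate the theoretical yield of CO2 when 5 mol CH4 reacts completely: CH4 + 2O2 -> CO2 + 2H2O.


Mole ratio CO2:CH4 = 1:1
n(CO2) = 5 × 1/1 = 5.000 mol
mass = 5.000 × 44.01 = 220.05 g

220.05 g


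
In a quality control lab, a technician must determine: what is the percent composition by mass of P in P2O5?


M(P2O5) = 2×30.97 + 5×16.0 = 141.94 g/mol
Mass of P = 2 × 30.97 = 61.94 g/mol
% P = 61.94/141.94 × 100 = 43.64%

43.64%


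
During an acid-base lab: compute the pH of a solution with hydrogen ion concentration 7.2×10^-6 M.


pH = -log10([H+]) = -log10(7.2×10^-6)
= 6 - log10(7.2)
= 6 - 0.86
= 5.14

5.14


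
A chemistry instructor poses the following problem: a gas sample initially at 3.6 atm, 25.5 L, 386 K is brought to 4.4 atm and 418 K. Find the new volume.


P1V1/T1 = P2V2/T2
V2 = P1V1T2/(T1P2)
= 3.6×25.5×418/(386×4.4)
= 22.593 L

22.593 L


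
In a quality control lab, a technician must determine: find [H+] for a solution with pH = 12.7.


[H+] = 10^(-pH) = 10^(-12.7)
= 2.0×10^-13 M

2.0×10^-13 M


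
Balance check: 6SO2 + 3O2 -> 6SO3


Equation: 6SO2 + 3O2 -> 6SO3
Check atoms: O: 18=18, S: 6=6
Balanced

Yes, balanced


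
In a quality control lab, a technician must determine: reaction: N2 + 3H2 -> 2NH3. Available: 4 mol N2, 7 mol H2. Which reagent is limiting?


Mole ratio available / coefficient:
  N2: 4/1 = 4.000
  H2: 7/3 = 2.333
Smaller ratio is limiting.

H2


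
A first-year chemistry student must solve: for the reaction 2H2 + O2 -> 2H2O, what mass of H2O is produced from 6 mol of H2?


Mole ratio H2O:H2 = 2:2
n(H2O) = 6 × 2/2 = 6.000 mol
mass = 6.000 × 18.02 = 108.12 g

108.12 g
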